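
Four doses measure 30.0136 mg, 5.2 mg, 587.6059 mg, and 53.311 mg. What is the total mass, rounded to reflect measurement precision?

30.0136 mg + 5.2 mg + 587.6059 mg + 53.311 mg = 676.1305 mg.
Addition/subtraction keeps the fewest decimal places: 30.0136 → 4 decimal places, 5.2 → 1 decimal place, 587.6059 → 4 decimal places, 53.311 → 3 decimal places; limit is 1.
Rounded to 1 decimal place: 6.761 × 10² mg.

6.761 × 10² mg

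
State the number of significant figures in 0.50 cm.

2

0.50: leading zeros are not significant; trailing zeros after a decimal point are significant.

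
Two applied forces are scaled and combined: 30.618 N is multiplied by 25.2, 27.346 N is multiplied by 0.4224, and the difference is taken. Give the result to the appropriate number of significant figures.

7.60 × 10² N

30.618 × 25.2 = 771.5736 → 772 N (3 s.f., last digit at the 10^0 place).
27.346 × 0.4224 = 11.5509504 → 11.55 N (4 s.f., last digit at the 10^-2 place).
Difference: 760.0226496 N; keep the coarser place, 10^0.
Result: 7.60 × 10² N.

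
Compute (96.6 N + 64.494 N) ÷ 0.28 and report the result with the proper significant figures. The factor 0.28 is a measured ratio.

96.6 N + 64.494 N = 161.094 N; the sum is limited to 1 decimal place (4 s.f.).
Carrying full precision, 161.094 ÷ 0.28 = 575.335714286… N; 0.28 has 2 s.f., so the result keeps min(4, 2) = 2 s.f.
Rounded to 2 significant figures: 5.8 × 10² N.

5.8 × 10² N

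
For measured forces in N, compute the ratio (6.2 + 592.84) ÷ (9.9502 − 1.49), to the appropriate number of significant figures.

6.2 + 592.84 = 599.04, limited to 1 d.p. → 4 s.f.; 9.9502 − 1.49 = 8.4602, limited to 2 d.p. → 3 s.f.
Carrying full precision, 599.04 ÷ 8.4602 = 70.8068367178…; keep min(4, 3) = 3 s.f.
Rounded to 3 significant figures: 70.8.

70.8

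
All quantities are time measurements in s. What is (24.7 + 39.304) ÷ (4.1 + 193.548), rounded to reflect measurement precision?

24.7 + 39.304 = 64.004, limited to 1 d.p. → 3 s.f.; 4.1 + 193.548 = 197.648, limited to 1 d.p. → 4 s.f.
Carrying full precision, 64.004 ÷ 197.648 = 0.323828219866…; keep min(3, 4) = 3 s.f.
Rounded to 3 significant figures: 0.324.

0.324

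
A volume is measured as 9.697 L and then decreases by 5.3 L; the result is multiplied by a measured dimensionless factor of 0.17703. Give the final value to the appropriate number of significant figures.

0.78 L

9.697 L − 5.3 L = 4.397 L; the difference is limited to 1 decimal place (2 s.f.).
Carrying full precision, 4.397 × 0.17703 = 0.77840091 L; 0.17703 has 5 s.f., so the result keeps min(2, 5) = 2 s.f.
Rounded to 2 significant figures: 0.78 L.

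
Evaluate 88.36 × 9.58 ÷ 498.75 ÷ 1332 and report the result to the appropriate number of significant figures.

88.36 × 9.58 ÷ 498.75 ÷ 1332 = 0.0012741896784…
Multiplication/division keeps the fewest significant figures: 88.36 → 4 s.f., 9.58 → 3 s.f., 498.75 → 5 s.f., 1332 → 4 s.f.; limit is 3.
Rounded to 3 significant figures: 1.27 × 10^-3.

1.27 × 10^-3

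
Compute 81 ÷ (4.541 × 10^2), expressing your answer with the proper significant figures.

0.18

81 ÷ (4.541 × 10^2) = 0.178374807311…
Multiplication/division keeps the fewest significant figures: 81 → 2 s.f., 4.541 × 10^2 → 4 s.f.; limit is 2.
Rounded to 2 significant figures: 0.18.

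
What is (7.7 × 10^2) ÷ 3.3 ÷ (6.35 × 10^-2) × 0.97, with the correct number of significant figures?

(7.7 × 10^2) ÷ 3.3 ÷ (6.35 × 10^-2) × 0.97 = 3564.30446194…
Multiplication/division keeps the fewest significant figures: 7.7 × 10^2 → 2 s.f., 3.3 → 2 s.f., 6.35 × 10^-2 → 3 s.f., 0.97 → 2 s.f.; limit is 2.
Rounded to 2 significant figures: 3.6 × 10^3.

3.6 × 10^3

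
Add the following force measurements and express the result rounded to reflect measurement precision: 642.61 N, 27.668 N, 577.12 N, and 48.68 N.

1296.08 N

642.61 N + 27.668 N + 577.12 N + 48.68 N = 1296.078 N.
Addition/subtraction keeps the fewest decimal places: 642.61 → 2 decimal places, 27.668 → 3 decimal places, 577.12 → 2 decimal places, 48.68 → 2 decimal places; limit is 2.
Rounded to 2 decimal places: 1296.08 N.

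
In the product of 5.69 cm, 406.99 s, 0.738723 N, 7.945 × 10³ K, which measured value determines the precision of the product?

5.69 cm → 3 s.f.; 406.99 s → 5 s.f.; 0.738723 N → 6 s.f.; 7.945 × 10³ K → 4 s.f.
The fewest is 3 significant figures, from 5.69 cm.

5.69 cm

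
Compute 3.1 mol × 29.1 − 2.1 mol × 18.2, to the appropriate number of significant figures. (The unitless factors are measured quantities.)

3.1 × 29.1 = 90.21 → 9.0 × 10¹ mol (2 s.f., last digit at the 10^0 place).
2.1 × 18.2 = 38.22 → 38 mol (2 s.f., last digit at the 10^0 place).
Difference: 51.99 mol; keep the coarser place, 10^0.
Result: 52 mol.

52 mol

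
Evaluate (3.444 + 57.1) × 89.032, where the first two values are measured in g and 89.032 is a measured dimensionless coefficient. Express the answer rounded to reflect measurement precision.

3.444 g + 57.1 g = 60.544 g; the sum is limited to 1 decimal place (3 s.f.).
Carrying full precision, 60.544 × 89.032 = 5390.353408 g; 89.032 has 5 s.f., so the result keeps min(3, 5) = 3 s.f.
Rounded to 3 significant figures: 5.39 × 10^3 g.

5.39 × 10^3 g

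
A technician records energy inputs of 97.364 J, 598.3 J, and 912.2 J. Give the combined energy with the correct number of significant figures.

1607.9 J

97.364 J + 598.3 J + 912.2 J = 1607.864 J.
Addition/subtraction keeps the fewest decimal places: 97.364 → 3 decimal places, 598.3 → 1 decimal place, 912.2 → 1 decimal place; limit is 1.
Rounded to 1 decimal place: 1607.9 J.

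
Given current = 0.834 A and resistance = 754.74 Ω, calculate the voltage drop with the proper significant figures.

voltage drop = 0.834 A × 754.74 Ω = 629.45316 V.
0.834 has 3 significant figures; 754.74 has 5.
Division/multiplication keeps the fewest: 3 significant figures.
Rounded: 629 V.

629 V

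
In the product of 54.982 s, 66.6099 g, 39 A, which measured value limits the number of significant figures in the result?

39 A

54.982 s → 5 s.f.; 66.6099 g → 6 s.f.; 39 A → 2 s.f.
The fewest is 2 significant figures, from 39 A.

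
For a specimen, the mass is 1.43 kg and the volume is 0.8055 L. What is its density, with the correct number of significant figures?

density = 1.43 kg ÷ 0.8055 L = 1.77529484792… kg/L.
1.43 has 3 significant figures; 0.8055 has 4.
Division/multiplication keeps the fewest: 3 significant figures.
Rounded: 1.78 kg/L.

1.78 kg/L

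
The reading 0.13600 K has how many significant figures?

0.13600: leading zeros are not significant; trailing zeros after a decimal point are significant.

5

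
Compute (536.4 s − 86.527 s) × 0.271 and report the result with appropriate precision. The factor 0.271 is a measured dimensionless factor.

122 s

536.4 s − 86.527 s = 449.873 s; the difference is limited to 1 decimal place (4 s.f.).
Carrying full precision, 449.873 × 0.271 = 121.915583 s; 0.271 has 3 s.f., so the result keeps min(4, 3) = 3 s.f.
Rounded to 3 significant figures: 122 s.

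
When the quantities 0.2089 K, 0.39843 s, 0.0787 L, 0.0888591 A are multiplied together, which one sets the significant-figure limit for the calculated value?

0.0787 L

0.2089 K → 4 s.f.; 0.39843 s → 5 s.f.; 0.0787 L → 3 s.f.; 0.0888591 A → 6 s.f.
The fewest is 3 significant figures, from 0.0787 L.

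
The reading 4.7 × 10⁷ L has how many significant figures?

2

4.7 × 10⁷: in scientific notation every digit of the coefficient is significant.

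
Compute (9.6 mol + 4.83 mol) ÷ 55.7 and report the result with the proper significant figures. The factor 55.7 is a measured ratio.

9.6 mol + 4.83 mol = 14.43 mol; the sum is limited to 1 decimal place (3 s.f.).
Carrying full precision, 14.43 ÷ 55.7 = 0.259066427289… mol; 55.7 has 3 s.f., so the result keeps min(3, 3) = 3 s.f.
Rounded to 3 significant figures: 0.259 mol.

0.259 mol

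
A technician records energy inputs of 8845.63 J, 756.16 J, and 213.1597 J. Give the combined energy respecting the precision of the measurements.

9814.95 J

8845.63 J + 756.16 J + 213.1597 J = 9814.9497 J.
Addition/subtraction keeps the fewest decimal places: 8845.63 → 2 decimal places, 756.16 → 2 decimal places, 213.1597 → 4 decimal places; limit is 2.
Rounded to 2 decimal places: 9814.95 J.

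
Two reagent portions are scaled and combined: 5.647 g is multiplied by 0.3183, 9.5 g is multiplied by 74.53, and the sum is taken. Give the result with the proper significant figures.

5.647 × 0.3183 = 1.7974401 → 1.797 g (4 s.f., last digit at the 10^-3 place).
9.5 × 74.53 = 708.035 → 7.1 × 10² g (2 s.f., last digit at the 10^1 place).
Sum: 709.8324401 g; keep the coarser place, 10^1.
Result: 7.1 × 10² g.

7.1 × 10² g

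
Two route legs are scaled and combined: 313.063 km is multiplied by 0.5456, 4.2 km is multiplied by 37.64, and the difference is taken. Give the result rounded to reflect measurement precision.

1 × 10¹ km

313.063 × 0.5456 = 170.8071728 → 170.8 km (4 s.f., last digit at the 10^-1 place).
4.2 × 37.64 = 158.088 → 1.6 × 10² km (2 s.f., last digit at the 10^1 place).
Difference: 12.7191728 km; keep the coarser place, 10^1.
Result: 1 × 10¹ km.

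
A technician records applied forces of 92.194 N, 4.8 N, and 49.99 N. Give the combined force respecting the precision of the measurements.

147.0 N

92.194 N + 4.8 N + 49.99 N = 146.984 N.
Addition/subtraction keeps the fewest decimal places: 92.194 → 3 decimal places, 4.8 → 1 decimal place, 49.99 → 2 decimal places; limit is 1.
Rounded to 1 decimal place: 147.0 N.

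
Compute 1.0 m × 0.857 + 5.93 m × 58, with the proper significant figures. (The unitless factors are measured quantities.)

1.0 × 0.857 = 0.857 → 0.86 m (2 s.f., last digit at the 10^-2 place).
5.93 × 58 = 343.94 → 3.4 × 10^2 m (2 s.f., last digit at the 10^1 place).
Sum: 344.797 m; keep the coarser place, 10^1.
Result: 3.4 × 10^2 m.

3.4 × 10^2 m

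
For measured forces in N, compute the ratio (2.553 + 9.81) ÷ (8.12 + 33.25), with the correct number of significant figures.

0.2988

2.553 + 9.81 = 12.363, limited to 2 d.p. → 4 s.f.; 8.12 + 33.25 = 41.37, limited to 2 d.p. → 4 s.f.
Carrying full precision, 12.363 ÷ 41.37 = 0.298839738941…; keep min(4, 4) = 4 s.f.
Rounded to 4 significant figures: 0.2988.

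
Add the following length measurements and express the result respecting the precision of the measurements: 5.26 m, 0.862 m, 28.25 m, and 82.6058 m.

5.26 m + 0.862 m + 28.25 m + 82.6058 m = 116.9778 m.
Addition/subtraction keeps the fewest decimal places: 5.26 → 2 decimal places, 0.862 → 3 decimal places, 28.25 → 2 decimal places, 82.6058 → 4 decimal places; limit is 2.
Rounded to 2 decimal places: 116.98 m.

116.98 m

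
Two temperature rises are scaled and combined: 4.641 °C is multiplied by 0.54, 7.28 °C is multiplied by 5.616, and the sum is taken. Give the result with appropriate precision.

43.4 °C

4.641 × 0.54 = 2.50614 → 2.5 °C (2 s.f., last digit at the 10^-1 place).
7.28 × 5.616 = 40.88448 → 40.9 °C (3 s.f., last digit at the 10^-1 place).
Sum: 43.39062 °C; keep the coarser place, 10^-1.
Result: 43.4 °C.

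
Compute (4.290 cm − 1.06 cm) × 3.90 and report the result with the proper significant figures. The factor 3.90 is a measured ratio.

4.290 cm − 1.06 cm = 3.230 cm; the difference is limited to 2 decimal places (3 s.f.).
Carrying full precision, 3.230 × 3.90 = 12.597 cm; 3.90 has 3 s.f., so the result keeps min(3, 3) = 3 s.f.
Rounded to 3 significant figures: 12.6 cm.

12.6 cm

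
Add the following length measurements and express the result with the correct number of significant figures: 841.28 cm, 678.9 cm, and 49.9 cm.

1570.1 cm

841.28 cm + 678.9 cm + 49.9 cm = 1570.08 cm.
Addition/subtraction keeps the fewest decimal places: 841.28 → 2 decimal places, 678.9 → 1 decimal place, 49.9 → 1 decimal place; limit is 1.
Rounded to 1 decimal place: 1570.1 cm.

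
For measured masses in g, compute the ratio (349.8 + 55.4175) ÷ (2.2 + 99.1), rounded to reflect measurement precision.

4.000

349.8 + 55.4175 = 405.2175, limited to 1 d.p. → 4 s.f.; 2.2 + 99.1 = 101.3, limited to 1 d.p. → 4 s.f.
Carrying full precision, 405.2175 ÷ 101.3 = 4.0001727542…; keep min(4, 4) = 4 s.f.
Rounded to 4 significant figures: 4.000.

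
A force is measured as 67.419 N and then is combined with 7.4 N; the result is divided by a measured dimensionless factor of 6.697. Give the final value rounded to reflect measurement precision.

67.419 N + 7.4 N = 74.819 N; the sum is limited to 1 decimal place (3 s.f.).
Carrying full precision, 74.819 ÷ 6.697 = 11.1720173212… N; 6.697 has 4 s.f., so the result keeps min(3, 4) = 3 s.f.
Rounded to 3 significant figures: 11.2 N.

11.2 N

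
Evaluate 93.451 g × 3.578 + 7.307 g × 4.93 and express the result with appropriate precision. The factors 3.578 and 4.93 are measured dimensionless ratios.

370.4 g

93.451 × 3.578 = 334.367678 → 334.4 g (4 s.f., last digit at the 10^-1 place).
7.307 × 4.93 = 36.02351 → 36.0 g (3 s.f., last digit at the 10^-1 place).
Sum: 370.391188 g; keep the coarser place, 10^-1.
Result: 370.4 g.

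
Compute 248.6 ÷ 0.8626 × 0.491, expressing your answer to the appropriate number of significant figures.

142

248.6 ÷ 0.8626 × 0.491 = 141.505448644…
Multiplication/division keeps the fewest significant figures: 248.6 → 4 s.f., 0.8626 → 4 s.f., 0.491 → 3 s.f.; limit is 3.
Rounded to 3 significant figures: 142.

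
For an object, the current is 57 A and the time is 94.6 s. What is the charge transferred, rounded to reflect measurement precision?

charge transferred = 57 A × 94.6 s = 5392.2 C.
57 has 2 significant figures; 94.6 has 3.
Division/multiplication keeps the fewest: 2 significant figures.
Rounded: 5.4 × 10^3 C.

5.4 × 10^3 C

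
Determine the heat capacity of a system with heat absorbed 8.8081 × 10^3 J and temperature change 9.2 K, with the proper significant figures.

9.6 × 10^2 J/K

heat capacity = 8.8081 × 10^3 J ÷ 9.2 K = 957.402173913… J/K.
8.8081 × 10^3 has 5 significant figures; 9.2 has 2.
Division/multiplication keeps the fewest: 2 significant figures.
Rounded: 9.6 × 10^2 J/K.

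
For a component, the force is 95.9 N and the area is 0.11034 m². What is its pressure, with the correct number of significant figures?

8.69 × 10^2 Pa

pressure = 95.9 N ÷ 0.11034 m² = 869.131774515… Pa.
95.9 has 3 significant figures; 0.11034 has 5.
Division/multiplication keeps the fewest: 3 significant figures.
Rounded: 8.69 × 10^2 Pa.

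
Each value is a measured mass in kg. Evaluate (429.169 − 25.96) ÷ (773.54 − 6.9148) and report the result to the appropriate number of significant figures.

0.52595

429.169 − 25.96 = 403.209, limited to 2 d.p. → 5 s.f.; 773.54 − 6.9148 = 766.6252, limited to 2 d.p. → 5 s.f.
Carrying full precision, 403.209 ÷ 766.6252 = 0.525953229818…; keep min(5, 5) = 5 s.f.
Rounded to 5 significant figures: 0.52595.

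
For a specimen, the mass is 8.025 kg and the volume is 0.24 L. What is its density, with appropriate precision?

33 kg/L

density = 8.025 kg ÷ 0.24 L = 33.4375 kg/L.
8.025 has 4 significant figures; 0.24 has 2.
Division/multiplication keeps the fewest: 2 significant figures.
Rounded: 33 kg/L.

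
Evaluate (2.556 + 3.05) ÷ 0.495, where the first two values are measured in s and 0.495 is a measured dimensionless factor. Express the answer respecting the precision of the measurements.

11.3 s

2.556 s + 3.05 s = 5.606 s; the sum is limited to 2 decimal places (3 s.f.).
Carrying full precision, 5.606 ÷ 0.495 = 11.3252525253… s; 0.495 has 3 s.f., so the result keeps min(3, 3) = 3 s.f.
Rounded to 3 significant figures: 11.3 s.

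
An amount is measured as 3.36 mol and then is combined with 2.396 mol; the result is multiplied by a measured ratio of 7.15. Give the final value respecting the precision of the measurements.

3.36 mol + 2.396 mol = 5.756 mol; the sum is limited to 2 decimal places (3 s.f.).
Carrying full precision, 5.756 × 7.15 = 41.1554 mol; 7.15 has 3 s.f., so the result keeps min(3, 3) = 3 s.f.
Rounded to 3 significant figures: 41.2 mol.

41.2 mol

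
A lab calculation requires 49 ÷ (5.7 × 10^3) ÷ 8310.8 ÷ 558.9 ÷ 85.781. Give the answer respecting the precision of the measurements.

2.2 × 10^-11

49 ÷ (5.7 × 10^3) ÷ 8310.8 ÷ 558.9 ÷ 85.781 = 2.15751179606 × 10^-11…
Multiplication/division keeps the fewest significant figures: 49 → 2 s.f., 5.7 × 10^3 → 2 s.f., 8310.8 → 5 s.f., 558.9 → 4 s.f., 85.781 → 5 s.f.; limit is 2.
Rounded to 2 significant figures: 2.2 × 10^-11.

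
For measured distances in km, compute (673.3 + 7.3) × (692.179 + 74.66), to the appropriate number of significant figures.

5.219 × 10⁵ km²

673.3 + 7.3 = 680.6, limited to 1 d.p. → 4 s.f.; 692.179 + 74.66 = 766.839, limited to 2 d.p. → 5 s.f.
Carrying full precision, 680.6 × 766.839 = 521910.6234; keep min(4, 5) = 4 s.f.
Rounded to 4 significant figures: 5.219 × 10⁵ km².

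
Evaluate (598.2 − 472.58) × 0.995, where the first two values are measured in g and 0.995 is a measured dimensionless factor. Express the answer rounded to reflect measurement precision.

598.2 g − 472.58 g = 125.62 g; the difference is limited to 1 decimal place (4 s.f.).
Carrying full precision, 125.62 × 0.995 = 124.9919 g; 0.995 has 3 s.f., so the result keeps min(4, 3) = 3 s.f.
Rounded to 3 significant figures: 125 g.

125 g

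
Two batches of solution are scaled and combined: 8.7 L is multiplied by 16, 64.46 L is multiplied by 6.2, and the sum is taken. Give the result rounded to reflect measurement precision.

8.7 × 16 = 139.2 → 1.4 × 10² L (2 s.f., last digit at the 10^1 place).
64.46 × 6.2 = 399.652 → 4.0 × 10² L (2 s.f., last digit at the 10^1 place).
Sum: 538.852 L; keep the coarser place, 10^1.
Result: 5.4 × 10² L.

5.4 × 10² L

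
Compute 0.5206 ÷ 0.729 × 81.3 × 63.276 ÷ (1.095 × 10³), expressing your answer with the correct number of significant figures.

3.35

0.5206 ÷ 0.729 × 81.3 × 63.276 ÷ (1.095 × 10³) = 3.35499656035…
Multiplication/division keeps the fewest significant figures: 0.5206 → 4 s.f., 0.729 → 3 s.f., 81.3 → 3 s.f., 63.276 → 5 s.f., 1.095 × 10³ → 4 s.f.; limit is 3.
Rounded to 3 significant figures: 3.35.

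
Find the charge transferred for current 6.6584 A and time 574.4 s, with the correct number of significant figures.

charge transferred = 6.6584 A × 574.4 s = 3824.58496 C.
6.6584 has 5 significant figures; 574.4 has 4.
Division/multiplication keeps the fewest: 4 significant figures.
Rounded: 3825 C.

3825 C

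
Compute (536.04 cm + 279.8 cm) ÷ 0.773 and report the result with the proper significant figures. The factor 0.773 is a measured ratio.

536.04 cm + 279.8 cm = 815.84 cm; the sum is limited to 1 decimal place (4 s.f.).
Carrying full precision, 815.84 ÷ 0.773 = 1055.42043984… cm; 0.773 has 3 s.f., so the result keeps min(4, 3) = 3 s.f.
Rounded to 3 significant figures: 1.06 × 10^3 cm.

1.06 × 10^3 cm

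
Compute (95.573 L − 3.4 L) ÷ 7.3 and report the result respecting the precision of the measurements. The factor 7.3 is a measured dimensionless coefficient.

95.573 L − 3.4 L = 92.173 L; the difference is limited to 1 decimal place (3 s.f.).
Carrying full precision, 92.173 ÷ 7.3 = 12.6264383562… L; 7.3 has 2 s.f., so the result keeps min(3, 2) = 2 s.f.
Rounded to 2 significant figures: 13 L.

13 L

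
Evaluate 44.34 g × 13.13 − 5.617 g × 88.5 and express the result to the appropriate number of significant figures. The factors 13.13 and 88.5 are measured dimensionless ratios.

44.34 × 13.13 = 582.1842 → 582.2 g (4 s.f., last digit at the 10^-1 place).
5.617 × 88.5 = 497.1045 → 497 g (3 s.f., last digit at the 10^0 place).
Difference: 85.0797 g; keep the coarser place, 10^0.
Result: 85 g.

85 g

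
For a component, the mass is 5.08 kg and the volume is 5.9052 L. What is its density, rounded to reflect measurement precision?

density = 5.08 kg ÷ 5.9052 L = 0.860258754996… kg/L.
5.08 has 3 significant figures; 5.9052 has 5.
Division/multiplication keeps the fewest: 3 significant figures.
Rounded: 0.860 kg/L.

0.860 kg/L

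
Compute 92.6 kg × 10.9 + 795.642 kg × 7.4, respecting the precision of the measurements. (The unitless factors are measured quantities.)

92.6 × 10.9 = 1009.34 → 1.01 × 10³ kg (3 s.f., last digit at the 10^1 place).
795.642 × 7.4 = 5887.7508 → 5.9 × 10³ kg (2 s.f., last digit at the 10^2 place).
Sum: 6897.0908 kg; keep the coarser place, 10^2.
Result: 6.9 × 10³ kg.

6.9 × 10³ kg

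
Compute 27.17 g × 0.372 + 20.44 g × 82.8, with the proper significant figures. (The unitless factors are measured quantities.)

27.17 × 0.372 = 10.10724 → 10.1 g (3 s.f., last digit at the 10^-1 place).
20.44 × 82.8 = 1692.432 → 1.69 × 10³ g (3 s.f., last digit at the 10^1 place).
Sum: 1702.53924 g; keep the coarser place, 10^1.
Result: 1.70 × 10³ g.

1.70 × 10³ g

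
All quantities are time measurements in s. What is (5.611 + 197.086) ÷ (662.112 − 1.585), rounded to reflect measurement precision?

5.611 + 197.086 = 202.697, limited to 3 d.p. → 6 s.f.; 662.112 − 1.585 = 660.527, limited to 3 d.p. → 6 s.f.
Carrying full precision, 202.697 ÷ 660.527 = 0.306871634316…; keep min(6, 6) = 6 s.f.
Rounded to 6 significant figures: 0.306872.

0.306872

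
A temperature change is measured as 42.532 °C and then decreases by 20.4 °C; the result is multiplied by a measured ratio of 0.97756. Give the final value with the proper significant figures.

42.532 °C − 20.4 °C = 22.132 °C; the difference is limited to 1 decimal place (3 s.f.).
Carrying full precision, 22.132 × 0.97756 = 21.63535792 °C; 0.97756 has 5 s.f., so the result keeps min(3, 5) = 3 s.f.
Rounded to 3 significant figures: 21.6 °C.

21.6 °C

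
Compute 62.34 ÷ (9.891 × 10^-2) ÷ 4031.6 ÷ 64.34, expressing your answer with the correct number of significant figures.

62.34 ÷ (9.891 × 10^-2) ÷ 4031.6 ÷ 64.34 = 0.00242978643403…
Multiplication/division keeps the fewest significant figures: 62.34 → 4 s.f., 9.891 × 10^-2 → 4 s.f., 4031.6 → 5 s.f., 64.34 → 4 s.f.; limit is 4.
Rounded to 4 significant figures: 0.002430.

0.002430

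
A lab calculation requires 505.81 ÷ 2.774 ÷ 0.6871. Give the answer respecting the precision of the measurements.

265.4

505.81 ÷ 2.774 ÷ 0.6871 = 265.375610292…
Multiplication/division keeps the fewest significant figures: 505.81 → 5 s.f., 2.774 → 4 s.f., 0.6871 → 4 s.f.; limit is 4.
Rounded to 4 significant figures: 265.4.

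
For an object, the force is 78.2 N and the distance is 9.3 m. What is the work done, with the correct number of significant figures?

7.3 × 10^2 J

work done = 78.2 N × 9.3 m = 727.26 J.
78.2 has 3 significant figures; 9.3 has 2.
Division/multiplication keeps the fewest: 2 significant figures.
Rounded: 7.3 × 10^2 J.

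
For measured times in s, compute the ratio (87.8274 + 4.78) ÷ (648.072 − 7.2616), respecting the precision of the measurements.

87.8274 + 4.78 = 92.6074, limited to 2 d.p. → 4 s.f.; 648.072 − 7.2616 = 640.8104, limited to 3 d.p. → 6 s.f.
Carrying full precision, 92.6074 ÷ 640.8104 = 0.144516069028…; keep min(4, 6) = 4 s.f.
Rounded to 4 significant figures: 0.1445.

0.1445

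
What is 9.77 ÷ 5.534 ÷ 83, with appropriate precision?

0.021

9.77 ÷ 5.534 ÷ 83 = 0.0212704812746…
Multiplication/division keeps the fewest significant figures: 9.77 → 3 s.f., 5.534 → 4 s.f., 83 → 2 s.f.; limit is 2.
Rounded to 2 significant figures: 0.021.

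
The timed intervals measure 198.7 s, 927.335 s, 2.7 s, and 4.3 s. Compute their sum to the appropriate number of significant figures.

1133.0 s

198.7 s + 927.335 s + 2.7 s + 4.3 s = 1133.035 s.
Addition/subtraction keeps the fewest decimal places: 198.7 → 1 decimal place, 927.335 → 3 decimal places, 2.7 → 1 decimal place, 4.3 → 1 decimal place; limit is 1.
Rounded to 1 decimal place: 1133.0 s.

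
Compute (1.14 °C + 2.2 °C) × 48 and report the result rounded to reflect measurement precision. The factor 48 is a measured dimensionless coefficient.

1.14 °C + 2.2 °C = 3.34 °C; the sum is limited to 1 decimal place (2 s.f.).
Carrying full precision, 3.34 × 48 = 160.32 °C; 48 has 2 s.f., so the result keeps min(2, 2) = 2 s.f.
Rounded to 2 significant figures: 1.6 × 10² °C.

1.6 × 10² °C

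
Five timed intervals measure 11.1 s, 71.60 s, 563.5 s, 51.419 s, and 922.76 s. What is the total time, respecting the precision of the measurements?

11.1 s + 71.60 s + 563.5 s + 51.419 s + 922.76 s = 1620.379 s.
Addition/subtraction keeps the fewest decimal places: 11.1 → 1 decimal place, 71.60 → 2 decimal places, 563.5 → 1 decimal place, 51.419 → 3 decimal places, 922.76 → 2 decimal places; limit is 1.
Rounded to 1 decimal place: 1620.4 s.

1620.4 s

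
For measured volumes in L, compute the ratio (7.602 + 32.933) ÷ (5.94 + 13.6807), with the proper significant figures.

2.066

7.602 + 32.933 = 40.535, limited to 3 d.p. → 5 s.f.; 5.94 + 13.6807 = 19.6207, limited to 2 d.p. → 4 s.f.
Carrying full precision, 40.535 ÷ 19.6207 = 2.06593036946…; keep min(5, 4) = 4 s.f.
Rounded to 4 significant figures: 2.066.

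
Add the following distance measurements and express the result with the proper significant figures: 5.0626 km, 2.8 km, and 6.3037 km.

14.2 km

5.0626 km + 2.8 km + 6.3037 km = 14.1663 km.
Addition/subtraction keeps the fewest decimal places: 5.0626 → 4 decimal places, 2.8 → 1 decimal place, 6.3037 → 4 decimal places; limit is 1.
Rounded to 1 decimal place: 14.2 km.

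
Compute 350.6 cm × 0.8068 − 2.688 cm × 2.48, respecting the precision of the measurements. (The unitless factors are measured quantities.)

276.2 cm

350.6 × 0.8068 = 282.86408 → 282.9 cm (4 s.f., last digit at the 10^-1 place).
2.688 × 2.48 = 6.66624 → 6.67 cm (3 s.f., last digit at the 10^-2 place).
Difference: 276.19784 cm; keep the coarser place, 10^-1.
Result: 276.2 cm.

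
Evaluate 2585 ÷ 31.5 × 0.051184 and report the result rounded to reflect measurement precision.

2585 ÷ 31.5 × 0.051184 = 4.20033777778…
Multiplication/division keeps the fewest significant figures: 2585 → 4 s.f., 31.5 → 3 s.f., 0.051184 → 5 s.f.; limit is 3.
Rounded to 3 significant figures: 4.20.

4.20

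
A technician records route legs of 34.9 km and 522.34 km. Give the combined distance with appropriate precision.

34.9 km + 522.34 km = 557.24 km.
Addition/subtraction keeps the fewest decimal places: 34.9 → 1 decimal place, 522.34 → 2 decimal places; limit is 1.
Rounded to 1 decimal place: 557.2 km.

557.2 km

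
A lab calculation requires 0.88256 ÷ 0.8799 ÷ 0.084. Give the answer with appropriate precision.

12

0.88256 ÷ 0.8799 ÷ 0.084 = 11.9407508429…
Multiplication/division keeps the fewest significant figures: 0.88256 → 5 s.f., 0.8799 → 4 s.f., 0.084 → 2 s.f.; limit is 2.
Rounded to 2 significant figures: 12.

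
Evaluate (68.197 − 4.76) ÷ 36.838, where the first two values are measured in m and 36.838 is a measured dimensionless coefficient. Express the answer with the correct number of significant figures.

1.722 m

68.197 m − 4.76 m = 63.437 m; the difference is limited to 2 decimal places (4 s.f.).
Carrying full precision, 63.437 ÷ 36.838 = 1.72205331451… m; 36.838 has 5 s.f., so the result keeps min(4, 5) = 4 s.f.
Rounded to 4 significant figures: 1.722 m.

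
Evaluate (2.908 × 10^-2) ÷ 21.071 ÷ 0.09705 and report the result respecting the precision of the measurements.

(2.908 × 10^-2) ÷ 21.071 ÷ 0.09705 = 0.0142204623015…
Multiplication/division keeps the fewest significant figures: 2.908 × 10^-2 → 4 s.f., 21.071 → 5 s.f., 0.09705 → 4 s.f.; limit is 4.
Rounded to 4 significant figures: 0.01422.

0.01422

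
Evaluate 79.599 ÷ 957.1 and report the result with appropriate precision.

0.08317

79.599 ÷ 957.1 = 0.0831668582175…
Multiplication/division keeps the fewest significant figures: 79.599 → 5 s.f., 957.1 → 4 s.f.; limit is 4.
Rounded to 4 significant figures: 0.08317.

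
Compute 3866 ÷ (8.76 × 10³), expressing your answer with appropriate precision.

0.441

3866 ÷ (8.76 × 10³) = 0.441324200913…
Multiplication/division keeps the fewest significant figures: 3866 → 4 s.f., 8.76 × 10³ → 3 s.f.; limit is 3.
Rounded to 3 significant figures: 0.441.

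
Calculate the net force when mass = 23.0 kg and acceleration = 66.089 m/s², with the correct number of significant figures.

1.52 × 10³ N

net force = 23.0 kg × 66.089 m/s² = 1520.047 N.
23.0 has 3 significant figures; 66.089 has 5.
Division/multiplication keeps the fewest: 3 significant figures.
Rounded: 1.52 × 10³ N.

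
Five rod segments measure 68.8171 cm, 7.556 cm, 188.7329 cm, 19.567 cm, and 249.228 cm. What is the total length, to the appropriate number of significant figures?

68.8171 cm + 7.556 cm + 188.7329 cm + 19.567 cm + 249.228 cm = 533.9010 cm.
Addition/subtraction keeps the fewest decimal places: 68.8171 → 4 decimal places, 7.556 → 3 decimal places, 188.7329 → 4 decimal places, 19.567 → 3 decimal places, 249.228 → 3 decimal places; limit is 3.
Rounded to 3 decimal places: 533.901 cm.

533.901 cm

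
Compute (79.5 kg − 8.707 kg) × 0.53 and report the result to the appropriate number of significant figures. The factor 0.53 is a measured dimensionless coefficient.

38 kg

79.5 kg − 8.707 kg = 70.793 kg; the difference is limited to 1 decimal place (3 s.f.).
Carrying full precision, 70.793 × 0.53 = 37.52029 kg; 0.53 has 2 s.f., so the result keeps min(3, 2) = 2 s.f.
Rounded to 2 significant figures: 38 kg.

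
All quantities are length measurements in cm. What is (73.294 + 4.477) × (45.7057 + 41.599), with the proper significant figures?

73.294 + 4.477 = 77.771, limited to 3 d.p. → 5 s.f.; 45.7057 + 41.599 = 87.3047, limited to 3 d.p. → 5 s.f.
Carrying full precision, 77.771 × 87.3047 = 6789.7738237; keep min(5, 5) = 5 s.f.
Rounded to 5 significant figures: 6789.8 cm².

6789.8 cm²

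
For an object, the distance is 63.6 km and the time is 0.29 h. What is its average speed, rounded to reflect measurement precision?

2.2 × 10² km/h

average speed = 63.6 km ÷ 0.29 h = 219.310344828… km/h.
63.6 has 3 significant figures; 0.29 has 2.
Division/multiplication keeps the fewest: 2 significant figures.
Rounded: 2.2 × 10² km/h.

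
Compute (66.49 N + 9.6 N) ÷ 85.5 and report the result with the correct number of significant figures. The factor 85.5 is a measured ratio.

0.890 N

66.49 N + 9.6 N = 76.09 N; the sum is limited to 1 decimal place (3 s.f.).
Carrying full precision, 76.09 ÷ 85.5 = 0.889941520468… N; 85.5 has 3 s.f., so the result keeps min(3, 3) = 3 s.f.
Rounded to 3 significant figures: 0.890 N.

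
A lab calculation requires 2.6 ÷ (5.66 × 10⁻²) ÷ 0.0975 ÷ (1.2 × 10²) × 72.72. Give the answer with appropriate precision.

2.6 ÷ (5.66 × 10⁻²) ÷ 0.0975 ÷ (1.2 × 10²) × 72.72 = 285.512367491…
Multiplication/division keeps the fewest significant figures: 2.6 → 2 s.f., 5.66 × 10⁻² → 3 s.f., 0.0975 → 3 s.f., 1.2 × 10² → 2 s.f., 72.72 → 4 s.f.; limit is 2.
Rounded to 2 significant figures: 2.9 × 10².

2.9 × 10²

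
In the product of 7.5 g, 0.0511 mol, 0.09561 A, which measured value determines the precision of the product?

7.5 g → 2 s.f.; 0.0511 mol → 3 s.f.; 0.09561 A → 4 s.f.
The fewest is 2 significant figures, from 7.5 g.

7.5 g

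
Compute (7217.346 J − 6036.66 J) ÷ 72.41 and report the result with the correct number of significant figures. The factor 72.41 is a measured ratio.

7217.346 J − 6036.66 J = 1180.686 J; the difference is limited to 2 decimal places (6 s.f.).
Carrying full precision, 1180.686 ÷ 72.41 = 16.3055655296… J; 72.41 has 4 s.f., so the result keeps min(6, 4) = 4 s.f.
Rounded to 4 significant figures: 16.31 J.

16.31 J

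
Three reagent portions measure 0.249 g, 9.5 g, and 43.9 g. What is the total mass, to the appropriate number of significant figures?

0.249 g + 9.5 g + 43.9 g = 53.649 g.
Addition/subtraction keeps the fewest decimal places: 0.249 → 3 decimal places, 9.5 → 1 decimal place, 43.9 → 1 decimal place; limit is 1.
Rounded to 1 decimal place: 53.6 g.

53.6 g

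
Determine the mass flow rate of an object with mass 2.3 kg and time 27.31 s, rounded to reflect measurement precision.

8.4 × 10^-2 kg/s

mass flow rate = 2.3 kg ÷ 27.31 s = 0.0842182350787… kg/s.
2.3 has 2 significant figures; 27.31 has 4.
Division/multiplication keeps the fewest: 2 significant figures.
Rounded: 8.4 × 10^-2 kg/s.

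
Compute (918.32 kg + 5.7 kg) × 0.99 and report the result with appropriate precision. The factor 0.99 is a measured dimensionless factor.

918.32 kg + 5.7 kg = 924.02 kg; the sum is limited to 1 decimal place (4 s.f.).
Carrying full precision, 924.02 × 0.99 = 914.7798 kg; 0.99 has 2 s.f., so the result keeps min(4, 2) = 2 s.f.
Rounded to 2 significant figures: 9.1 × 10² kg.

9.1 × 10² kg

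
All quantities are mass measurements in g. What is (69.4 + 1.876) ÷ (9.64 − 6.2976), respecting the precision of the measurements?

69.4 + 1.876 = 71.276, limited to 1 d.p. → 3 s.f.; 9.64 − 6.2976 = 3.3424, limited to 2 d.p. → 3 s.f.
Carrying full precision, 71.276 ÷ 3.3424 = 21.3247965534…; keep min(3, 3) = 3 s.f.
Rounded to 3 significant figures: 21.3.

21.3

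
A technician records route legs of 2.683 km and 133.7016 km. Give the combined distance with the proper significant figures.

136.385 km

2.683 km + 133.7016 km = 136.3846 km.
Addition/subtraction keeps the fewest decimal places: 2.683 → 3 decimal places, 133.7016 → 4 decimal places; limit is 3.
Rounded to 3 decimal places: 136.385 km.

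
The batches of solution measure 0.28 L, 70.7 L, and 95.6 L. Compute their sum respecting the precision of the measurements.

0.28 L + 70.7 L + 95.6 L = 166.58 L.
Addition/subtraction keeps the fewest decimal places: 0.28 → 2 decimal places, 70.7 → 1 decimal place, 95.6 → 1 decimal place; limit is 1.
Rounded to 1 decimal place: 166.6 L.

166.6 L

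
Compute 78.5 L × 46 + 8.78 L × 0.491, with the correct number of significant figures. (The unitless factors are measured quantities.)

78.5 × 46 = 3611 → 3.6 × 10³ L (2 s.f., last digit at the 10^2 place).
8.78 × 0.491 = 4.31098 → 4.31 L (3 s.f., last digit at the 10^-2 place).
Sum: 3615.31098 L; keep the coarser place, 10^2.
Result: 3.6 × 10³ L.

3.6 × 10³ L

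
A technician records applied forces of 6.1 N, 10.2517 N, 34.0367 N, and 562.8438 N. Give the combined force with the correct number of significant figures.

6.1 N + 10.2517 N + 34.0367 N + 562.8438 N = 613.2322 N.
Addition/subtraction keeps the fewest decimal places: 6.1 → 1 decimal place, 10.2517 → 4 decimal places, 34.0367 → 4 decimal places, 562.8438 → 4 decimal places; limit is 1.
Rounded to 1 decimal place: 613.2 N.

613.2 N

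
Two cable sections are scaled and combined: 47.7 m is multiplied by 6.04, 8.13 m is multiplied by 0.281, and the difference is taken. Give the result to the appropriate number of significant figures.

286 m

47.7 × 6.04 = 288.108 → 288 m (3 s.f., last digit at the 10^0 place).
8.13 × 0.281 = 2.28453 → 2.28 m (3 s.f., last digit at the 10^-2 place).
Difference: 285.82347 m; keep the coarser place, 10^0.
Result: 286 m.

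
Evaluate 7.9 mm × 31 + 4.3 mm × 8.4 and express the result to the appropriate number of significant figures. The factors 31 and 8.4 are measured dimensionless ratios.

2.8 × 10² mm

7.9 × 31 = 244.9 → 2.4 × 10² mm (2 s.f., last digit at the 10^1 place).
4.3 × 8.4 = 36.12 → 36 mm (2 s.f., last digit at the 10^0 place).
Sum: 281.02 mm; keep the coarser place, 10^1.
Result: 2.8 × 10² mm.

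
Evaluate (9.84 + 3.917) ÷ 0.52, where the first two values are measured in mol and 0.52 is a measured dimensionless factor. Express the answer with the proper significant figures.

9.84 mol + 3.917 mol = 13.757 mol; the sum is limited to 2 decimal places (4 s.f.).
Carrying full precision, 13.757 ÷ 0.52 = 26.4557692308… mol; 0.52 has 2 s.f., so the result keeps min(4, 2) = 2 s.f.
Rounded to 2 significant figures: 26 mol.

26 mol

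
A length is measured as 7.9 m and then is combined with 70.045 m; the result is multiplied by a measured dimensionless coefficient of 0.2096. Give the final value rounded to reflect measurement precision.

16.3 m

7.9 m + 70.045 m = 77.945 m; the sum is limited to 1 decimal place (3 s.f.).
Carrying full precision, 77.945 × 0.2096 = 16.337272 m; 0.2096 has 4 s.f., so the result keeps min(3, 4) = 3 s.f.
Rounded to 3 significant figures: 16.3 m.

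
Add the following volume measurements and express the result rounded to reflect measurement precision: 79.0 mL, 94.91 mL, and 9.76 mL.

79.0 mL + 94.91 mL + 9.76 mL = 183.67 mL.
Addition/subtraction keeps the fewest decimal places: 79.0 → 1 decimal place, 94.91 → 2 decimal places, 9.76 → 2 decimal places; limit is 1.
Rounded to 1 decimal place: 183.7 mL.

183.7 mL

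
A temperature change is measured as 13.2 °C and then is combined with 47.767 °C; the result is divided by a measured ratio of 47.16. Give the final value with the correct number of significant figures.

1.29 °C

13.2 °C + 47.767 °C = 60.967 °C; the sum is limited to 1 decimal place (3 s.f.).
Carrying full precision, 60.967 ÷ 47.16 = 1.29276929601… °C; 47.16 has 4 s.f., so the result keeps min(3, 4) = 3 s.f.
Rounded to 3 significant figures: 1.29 °C.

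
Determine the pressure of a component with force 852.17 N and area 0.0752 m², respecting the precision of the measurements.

pressure = 852.17 N ÷ 0.0752 m² = 11332.0478723… Pa.
852.17 has 5 significant figures; 0.0752 has 3.
Division/multiplication keeps the fewest: 3 significant figures.
Rounded: 1.13 × 10^4 Pa.

1.13 × 10^4 Pa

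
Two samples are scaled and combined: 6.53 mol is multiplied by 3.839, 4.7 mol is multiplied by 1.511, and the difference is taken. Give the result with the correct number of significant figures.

6.53 × 3.839 = 25.06867 → 25.1 mol (3 s.f., last digit at the 10^-1 place).
4.7 × 1.511 = 7.1017 → 7.1 mol (2 s.f., last digit at the 10^-1 place).
Difference: 17.96697 mol; keep the coarser place, 10^-1.
Result: 18.0 mol.

18.0 mol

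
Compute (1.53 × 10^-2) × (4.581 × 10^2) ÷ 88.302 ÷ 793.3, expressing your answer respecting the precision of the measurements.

1.00 × 10^-4

(1.53 × 10^-2) × (4.581 × 10^2) ÷ 88.302 ÷ 793.3 = 0.000100056136207…
Multiplication/division keeps the fewest significant figures: 1.53 × 10^-2 → 3 s.f., 4.581 × 10^2 → 4 s.f., 88.302 → 5 s.f., 793.3 → 4 s.f.; limit is 3.
Rounded to 3 significant figures: 1.00 × 10^-4.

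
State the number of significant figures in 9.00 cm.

3

9.00: trailing zeros after a decimal point are significant.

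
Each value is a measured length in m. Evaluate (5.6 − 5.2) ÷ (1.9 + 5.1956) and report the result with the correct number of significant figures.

5.6 − 5.2 = 0.4, limited to 1 d.p. → 1 s.f.; 1.9 + 5.1956 = 7.0956, limited to 1 d.p. → 2 s.f.
Carrying full precision, 0.4 ÷ 7.0956 = 0.0563729635267…; keep min(1, 2) = 1 s.f.
Rounded to 1 significant figure: 0.06.

0.06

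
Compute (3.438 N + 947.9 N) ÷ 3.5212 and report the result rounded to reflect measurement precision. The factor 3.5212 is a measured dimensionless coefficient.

3.438 N + 947.9 N = 951.338 N; the sum is limited to 1 decimal place (4 s.f.).
Carrying full precision, 951.338 ÷ 3.5212 = 270.174372373… N; 3.5212 has 5 s.f., so the result keeps min(4, 5) = 4 s.f.
Rounded to 4 significant figures: 270.2 N.

270.2 N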